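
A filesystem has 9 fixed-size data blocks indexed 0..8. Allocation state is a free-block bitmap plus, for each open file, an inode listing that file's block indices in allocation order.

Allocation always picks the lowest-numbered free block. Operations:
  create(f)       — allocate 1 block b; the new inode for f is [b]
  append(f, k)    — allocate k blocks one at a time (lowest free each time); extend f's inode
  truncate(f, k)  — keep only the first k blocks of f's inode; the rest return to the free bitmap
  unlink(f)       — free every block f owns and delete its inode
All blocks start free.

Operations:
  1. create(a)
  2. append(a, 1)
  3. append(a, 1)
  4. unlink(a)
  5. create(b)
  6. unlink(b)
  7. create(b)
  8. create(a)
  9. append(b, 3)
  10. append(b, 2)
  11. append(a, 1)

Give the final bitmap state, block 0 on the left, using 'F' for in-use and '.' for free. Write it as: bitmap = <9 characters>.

[1] create(a) — a=0 (map F........)
[2] append(a, 1) — a=0,1 (map FF.......)
[3] append(a, 1) — a=0,1,2 (map FFF......)
[4] unlink(a) —  (map .........)
[5] create(b) — b=0 (map F........)
[6] unlink(b) —  (map .........)
[7] create(b) — b=0 (map F........)
[8] create(a) — a=1 b=0 (map FF.......)
[9] append(b, 3) — a=1 b=0,2,3,4 (map FFFFF....)
[10] append(b, 2) — a=1 b=0,2,3,4,5,6 (map FFFFFFF..)
[11] append(a, 1) — a=1,7 b=0,2,3,4,5,6 (map FFFFFFFF.)

bitmap = FFFFFFFF.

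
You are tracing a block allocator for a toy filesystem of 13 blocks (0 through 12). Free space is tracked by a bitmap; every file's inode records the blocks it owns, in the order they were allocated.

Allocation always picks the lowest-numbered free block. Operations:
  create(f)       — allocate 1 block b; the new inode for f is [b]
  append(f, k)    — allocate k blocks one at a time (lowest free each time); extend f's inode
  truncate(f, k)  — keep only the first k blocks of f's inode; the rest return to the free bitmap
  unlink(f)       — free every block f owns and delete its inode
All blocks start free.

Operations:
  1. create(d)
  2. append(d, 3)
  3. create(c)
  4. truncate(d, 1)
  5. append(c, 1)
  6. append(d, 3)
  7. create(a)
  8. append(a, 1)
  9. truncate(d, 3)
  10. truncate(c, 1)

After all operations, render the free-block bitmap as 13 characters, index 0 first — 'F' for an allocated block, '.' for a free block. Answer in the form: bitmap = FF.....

create(d): bitmap=F............ | d=[0]
append(d, 3): bitmap=FFFF......... | d=[0, 1, 2, 3]
create(c): bitmap=FFFFF........ | c=[4] d=[0, 1, 2, 3]
truncate(d, 1): bitmap=F...F........ | c=[4] d=[0]
append(c, 1): bitmap=FF..F........ | c=[4, 1] d=[0]
append(d, 3): bitmap=FFFFFF....... | c=[4, 1] d=[0, 2, 3, 5]
create(a): bitmap=FFFFFFF...... | a=[6] c=[4, 1] d=[0, 2, 3, 5]
append(a, 1): bitmap=FFFFFFFF..... | a=[6, 7] c=[4, 1] d=[0, 2, 3, 5]
truncate(d, 3): bitmap=FFFFF.FF..... | a=[6, 7] c=[4, 1] d=[0, 2, 3]
truncate(c, 1): bitmap=F.FFF.FF..... | a=[6, 7] c=[4] d=[0, 2, 3]

bitmap = F.FFF.FF.....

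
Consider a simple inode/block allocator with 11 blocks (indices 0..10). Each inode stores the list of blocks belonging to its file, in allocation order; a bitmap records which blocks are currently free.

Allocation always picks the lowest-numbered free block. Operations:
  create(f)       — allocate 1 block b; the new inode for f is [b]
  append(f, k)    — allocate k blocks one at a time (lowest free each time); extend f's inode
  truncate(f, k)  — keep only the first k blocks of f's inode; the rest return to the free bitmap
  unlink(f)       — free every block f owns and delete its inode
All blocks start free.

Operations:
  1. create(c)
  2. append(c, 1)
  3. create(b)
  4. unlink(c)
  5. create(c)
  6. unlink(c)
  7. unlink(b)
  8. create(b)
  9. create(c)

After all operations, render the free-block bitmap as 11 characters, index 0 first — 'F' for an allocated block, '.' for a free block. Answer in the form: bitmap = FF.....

bitmap = FF.........

[1] create(c) — c=0 (map F..........)
[2] append(c, 1) — c=0,1 (map FF.........)
[3] create(b) — b=2 c=0,1 (map FFF........)
[4] unlink(c) — b=2 (map ..F........)
[5] create(c) — b=2 c=0 (map F.F........)
[6] unlink(c) — b=2 (map ..F........)
[7] unlink(b) —  (map ...........)
[8] create(b) — b=0 (map F..........)
[9] create(c) — b=0 c=1 (map FF.........)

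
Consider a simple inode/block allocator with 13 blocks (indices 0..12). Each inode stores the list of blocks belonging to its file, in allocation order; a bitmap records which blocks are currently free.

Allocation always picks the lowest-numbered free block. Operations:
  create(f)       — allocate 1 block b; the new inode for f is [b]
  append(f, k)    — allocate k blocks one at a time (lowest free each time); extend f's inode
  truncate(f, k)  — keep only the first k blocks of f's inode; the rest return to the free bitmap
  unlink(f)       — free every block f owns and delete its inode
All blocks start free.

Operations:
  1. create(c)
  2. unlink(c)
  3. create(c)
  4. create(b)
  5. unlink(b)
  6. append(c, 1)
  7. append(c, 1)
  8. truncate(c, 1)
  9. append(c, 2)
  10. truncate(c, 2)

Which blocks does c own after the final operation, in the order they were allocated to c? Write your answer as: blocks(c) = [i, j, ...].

blocks(c) = [0, 1]

[1] create(c) — c=0 (map F............)
[2] unlink(c) —  (map .............)
[3] create(c) — c=0 (map F............)
[4] create(b) — b=1 c=0 (map FF...........)
[5] unlink(b) — c=0 (map F............)
[6] append(c, 1) — c=0,1 (map FF...........)
[7] append(c, 1) — c=0,1,2 (map FFF..........)
[8] truncate(c, 1) — c=0 (map F............)
[9] append(c, 2) — c=0,1,2 (map FFF..........)
[10] truncate(c, 2) — c=0,1 (map FF...........)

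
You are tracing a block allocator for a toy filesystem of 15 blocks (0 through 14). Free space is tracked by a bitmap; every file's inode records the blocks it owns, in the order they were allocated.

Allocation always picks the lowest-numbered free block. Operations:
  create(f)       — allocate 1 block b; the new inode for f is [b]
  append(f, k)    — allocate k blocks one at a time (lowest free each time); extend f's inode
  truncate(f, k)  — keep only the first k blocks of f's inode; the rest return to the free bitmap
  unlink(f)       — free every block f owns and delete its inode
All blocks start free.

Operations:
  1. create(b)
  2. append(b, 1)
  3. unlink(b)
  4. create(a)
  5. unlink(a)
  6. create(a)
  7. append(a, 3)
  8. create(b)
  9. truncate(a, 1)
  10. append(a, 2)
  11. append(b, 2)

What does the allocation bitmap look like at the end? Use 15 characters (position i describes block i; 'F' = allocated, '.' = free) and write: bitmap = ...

  1. create(b)  ⇒  F..............  {b→[0]}
  2. append(b, 1)  ⇒  FF.............  {b→[0, 1]}
  3. unlink(b)  ⇒  ...............  {}
  4. create(a)  ⇒  F..............  {a→[0]}
  5. unlink(a)  ⇒  ...............  {}
  6. create(a)  ⇒  F..............  {a→[0]}
  7. append(a, 3)  ⇒  FFFF...........  {a→[0, 1, 2, 3]}
  8. create(b)  ⇒  FFFFF..........  {a→[0, 1, 2, 3]; b→[4]}
  9. truncate(a, 1)  ⇒  F...F..........  {a→[0]; b→[4]}
  10. append(a, 2)  ⇒  FFF.F..........  {a→[0, 1, 2]; b→[4]}
  11. append(b, 2)  ⇒  FFFFFF.........  {a→[0, 1, 2]; b→[4, 3, 5]}

bitmap = FFFFFF.........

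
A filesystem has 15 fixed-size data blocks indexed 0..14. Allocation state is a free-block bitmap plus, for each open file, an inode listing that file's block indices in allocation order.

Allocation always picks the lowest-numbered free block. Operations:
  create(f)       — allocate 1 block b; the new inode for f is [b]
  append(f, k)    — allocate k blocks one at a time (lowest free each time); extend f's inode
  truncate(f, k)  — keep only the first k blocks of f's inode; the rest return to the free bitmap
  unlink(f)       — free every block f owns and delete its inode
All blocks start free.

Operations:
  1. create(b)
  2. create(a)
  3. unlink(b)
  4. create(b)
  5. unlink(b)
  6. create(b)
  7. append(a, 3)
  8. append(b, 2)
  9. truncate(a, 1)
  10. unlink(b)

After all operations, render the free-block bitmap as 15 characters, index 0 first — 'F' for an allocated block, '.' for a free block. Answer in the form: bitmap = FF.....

create(b): bitmap=F.............. | b=[0]
create(a): bitmap=FF............. | a=[1] b=[0]
unlink(b): bitmap=.F............. | a=[1]
create(b): bitmap=FF............. | a=[1] b=[0]
unlink(b): bitmap=.F............. | a=[1]
create(b): bitmap=FF............. | a=[1] b=[0]
append(a, 3): bitmap=FFFFF.......... | a=[1, 2, 3, 4] b=[0]
append(b, 2): bitmap=FFFFFFF........ | a=[1, 2, 3, 4] b=[0, 5, 6]
truncate(a, 1): bitmap=FF...FF........ | a=[1] b=[0, 5, 6]
unlink(b): bitmap=.F............. | a=[1]

bitmap = .F.............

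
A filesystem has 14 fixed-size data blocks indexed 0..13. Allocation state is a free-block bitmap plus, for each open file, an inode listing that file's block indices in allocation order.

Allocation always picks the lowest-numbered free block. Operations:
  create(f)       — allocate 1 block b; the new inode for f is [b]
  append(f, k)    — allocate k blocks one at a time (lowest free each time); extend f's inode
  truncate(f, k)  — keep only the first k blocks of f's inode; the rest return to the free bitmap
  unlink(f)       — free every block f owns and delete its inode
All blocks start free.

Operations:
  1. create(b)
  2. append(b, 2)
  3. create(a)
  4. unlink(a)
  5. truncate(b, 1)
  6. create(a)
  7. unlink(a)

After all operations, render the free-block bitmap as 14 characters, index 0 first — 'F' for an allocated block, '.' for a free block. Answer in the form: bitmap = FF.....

  1. create(b)  ⇒  F.............  {b→[0]}
  2. append(b, 2)  ⇒  FFF...........  {b→[0, 1, 2]}
  3. create(a)  ⇒  FFFF..........  {a→[3]; b→[0, 1, 2]}
  4. unlink(a)  ⇒  FFF...........  {b→[0, 1, 2]}
  5. truncate(b, 1)  ⇒  F.............  {b→[0]}
  6. create(a)  ⇒  FF............  {a→[1]; b→[0]}
  7. unlink(a)  ⇒  F.............  {b→[0]}

bitmap = F.............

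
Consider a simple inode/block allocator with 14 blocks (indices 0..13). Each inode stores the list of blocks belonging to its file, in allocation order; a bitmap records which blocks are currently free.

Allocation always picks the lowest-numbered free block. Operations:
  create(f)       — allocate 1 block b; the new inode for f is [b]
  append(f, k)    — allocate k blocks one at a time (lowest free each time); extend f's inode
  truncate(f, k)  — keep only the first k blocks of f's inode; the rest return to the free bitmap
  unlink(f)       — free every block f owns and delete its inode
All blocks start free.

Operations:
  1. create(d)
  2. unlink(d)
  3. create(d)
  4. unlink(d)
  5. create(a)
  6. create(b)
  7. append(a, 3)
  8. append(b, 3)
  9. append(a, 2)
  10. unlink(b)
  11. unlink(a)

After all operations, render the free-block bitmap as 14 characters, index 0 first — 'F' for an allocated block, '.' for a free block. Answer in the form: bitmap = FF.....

bitmap = ..............

[1] create(d) — d=0 (map F.............)
[2] unlink(d) —  (map ..............)
[3] create(d) — d=0 (map F.............)
[4] unlink(d) —  (map ..............)
[5] create(a) — a=0 (map F.............)
[6] create(b) — a=0 b=1 (map FF............)
[7] append(a, 3) — a=0,2,3,4 b=1 (map FFFFF.........)
[8] append(b, 3) — a=0,2,3,4 b=1,5,6,7 (map FFFFFFFF......)
[9] append(a, 2) — a=0,2,3,4,8,9 b=1,5,6,7 (map FFFFFFFFFF....)
[10] unlink(b) — a=0,2,3,4,8,9 (map F.FFF...FF....)
[11] unlink(a) —  (map ..............)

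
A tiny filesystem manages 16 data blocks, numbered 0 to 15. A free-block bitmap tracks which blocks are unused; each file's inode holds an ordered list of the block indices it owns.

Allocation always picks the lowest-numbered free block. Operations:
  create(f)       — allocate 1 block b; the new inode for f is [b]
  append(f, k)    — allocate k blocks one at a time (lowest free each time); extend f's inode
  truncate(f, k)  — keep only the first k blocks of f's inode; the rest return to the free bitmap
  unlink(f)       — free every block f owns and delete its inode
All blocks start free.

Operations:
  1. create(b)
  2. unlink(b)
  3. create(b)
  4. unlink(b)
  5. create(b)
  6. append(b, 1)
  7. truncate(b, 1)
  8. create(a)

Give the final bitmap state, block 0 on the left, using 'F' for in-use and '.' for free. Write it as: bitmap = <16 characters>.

  1. create(b)  ⇒  F...............  {b→[0]}
  2. unlink(b)  ⇒  ................  {}
  3. create(b)  ⇒  F...............  {b→[0]}
  4. unlink(b)  ⇒  ................  {}
  5. create(b)  ⇒  F...............  {b→[0]}
  6. append(b, 1)  ⇒  FF..............  {b→[0, 1]}
  7. truncate(b, 1)  ⇒  F...............  {b→[0]}
  8. create(a)  ⇒  FF..............  {a→[1]; b→[0]}

bitmap = FF..............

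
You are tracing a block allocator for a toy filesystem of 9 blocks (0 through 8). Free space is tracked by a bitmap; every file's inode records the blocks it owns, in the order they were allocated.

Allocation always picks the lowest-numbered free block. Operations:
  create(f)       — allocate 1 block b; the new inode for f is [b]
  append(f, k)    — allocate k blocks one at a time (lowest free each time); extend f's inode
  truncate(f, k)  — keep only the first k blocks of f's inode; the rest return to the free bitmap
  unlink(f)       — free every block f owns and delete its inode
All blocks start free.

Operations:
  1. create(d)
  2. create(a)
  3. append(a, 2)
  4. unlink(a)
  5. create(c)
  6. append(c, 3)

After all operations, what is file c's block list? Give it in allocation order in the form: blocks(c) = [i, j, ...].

blocks(c) = [1, 2, 3, 4]

create(d): bitmap=F........ | d=[0]
create(a): bitmap=FF....... | a=[1] d=[0]
append(a, 2): bitmap=FFFF..... | a=[1, 2, 3] d=[0]
unlink(a): bitmap=F........ | d=[0]
create(c): bitmap=FF....... | c=[1] d=[0]
append(c, 3): bitmap=FFFFF.... | c=[1, 2, 3, 4] d=[0]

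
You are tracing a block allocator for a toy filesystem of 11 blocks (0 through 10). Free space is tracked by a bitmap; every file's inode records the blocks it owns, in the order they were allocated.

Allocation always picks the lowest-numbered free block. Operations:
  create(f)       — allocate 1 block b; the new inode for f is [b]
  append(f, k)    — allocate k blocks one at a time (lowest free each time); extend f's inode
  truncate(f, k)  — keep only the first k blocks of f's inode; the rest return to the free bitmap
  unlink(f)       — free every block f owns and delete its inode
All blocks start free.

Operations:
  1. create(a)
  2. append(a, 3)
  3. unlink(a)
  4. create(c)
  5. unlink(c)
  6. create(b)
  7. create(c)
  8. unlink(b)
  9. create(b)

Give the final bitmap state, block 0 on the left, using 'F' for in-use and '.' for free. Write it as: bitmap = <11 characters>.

bitmap = FF.........

create(a): bitmap=F.......... | a=[0]
append(a, 3): bitmap=FFFF....... | a=[0, 1, 2, 3]
unlink(a): bitmap=........... | 
create(c): bitmap=F.......... | c=[0]
unlink(c): bitmap=........... | 
create(b): bitmap=F.......... | b=[0]
create(c): bitmap=FF......... | b=[0] c=[1]
unlink(b): bitmap=.F......... | c=[1]
create(b): bitmap=FF......... | b=[0] c=[1]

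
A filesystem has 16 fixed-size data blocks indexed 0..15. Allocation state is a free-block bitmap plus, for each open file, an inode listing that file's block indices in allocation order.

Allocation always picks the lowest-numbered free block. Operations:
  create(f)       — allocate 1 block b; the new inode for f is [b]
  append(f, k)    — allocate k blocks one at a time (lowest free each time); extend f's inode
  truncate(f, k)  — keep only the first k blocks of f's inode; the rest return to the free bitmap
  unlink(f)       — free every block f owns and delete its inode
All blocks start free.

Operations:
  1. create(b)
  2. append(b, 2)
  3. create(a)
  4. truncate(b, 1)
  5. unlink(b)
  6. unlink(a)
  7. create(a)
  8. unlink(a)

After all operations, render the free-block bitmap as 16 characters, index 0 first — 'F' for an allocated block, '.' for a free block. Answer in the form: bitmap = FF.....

create(b): bitmap=F............... | b=[0]
append(b, 2): bitmap=FFF............. | b=[0, 1, 2]
create(a): bitmap=FFFF............ | a=[3] b=[0, 1, 2]
truncate(b, 1): bitmap=F..F............ | a=[3] b=[0]
unlink(b): bitmap=...F............ | a=[3]
unlink(a): bitmap=................ | 
create(a): bitmap=F............... | a=[0]
unlink(a): bitmap=................ | 

bitmap = ................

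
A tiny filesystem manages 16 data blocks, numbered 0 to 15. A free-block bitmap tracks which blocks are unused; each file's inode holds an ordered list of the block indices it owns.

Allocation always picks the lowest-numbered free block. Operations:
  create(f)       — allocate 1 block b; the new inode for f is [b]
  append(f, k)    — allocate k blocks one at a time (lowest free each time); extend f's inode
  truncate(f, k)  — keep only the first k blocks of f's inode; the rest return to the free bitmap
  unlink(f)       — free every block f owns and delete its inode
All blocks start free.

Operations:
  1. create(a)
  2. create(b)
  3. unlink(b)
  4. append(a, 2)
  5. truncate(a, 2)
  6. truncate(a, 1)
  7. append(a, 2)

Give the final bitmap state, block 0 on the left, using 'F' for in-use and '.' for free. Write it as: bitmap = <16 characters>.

bitmap = FFF.............

create(a): bitmap=F............... | a=[0]
create(b): bitmap=FF.............. | a=[0] b=[1]
unlink(b): bitmap=F............... | a=[0]
append(a, 2): bitmap=FFF............. | a=[0, 1, 2]
truncate(a, 2): bitmap=FF.............. | a=[0, 1]
truncate(a, 1): bitmap=F............... | a=[0]
append(a, 2): bitmap=FFF............. | a=[0, 1, 2]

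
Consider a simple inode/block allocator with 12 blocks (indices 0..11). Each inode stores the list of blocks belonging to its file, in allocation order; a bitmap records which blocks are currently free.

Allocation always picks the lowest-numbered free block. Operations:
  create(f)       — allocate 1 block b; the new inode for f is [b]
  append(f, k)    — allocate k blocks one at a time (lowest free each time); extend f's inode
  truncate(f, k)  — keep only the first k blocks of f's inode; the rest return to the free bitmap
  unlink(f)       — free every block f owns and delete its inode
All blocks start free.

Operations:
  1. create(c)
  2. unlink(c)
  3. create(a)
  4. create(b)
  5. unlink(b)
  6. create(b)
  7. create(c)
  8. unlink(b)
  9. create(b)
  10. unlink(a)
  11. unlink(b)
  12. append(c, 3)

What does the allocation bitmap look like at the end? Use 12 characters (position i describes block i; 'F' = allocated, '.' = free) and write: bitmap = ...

create(c): bitmap=F........... | c=[0]
unlink(c): bitmap=............ | 
create(a): bitmap=F........... | a=[0]
create(b): bitmap=FF.......... | a=[0] b=[1]
unlink(b): bitmap=F........... | a=[0]
create(b): bitmap=FF.......... | a=[0] b=[1]
create(c): bitmap=FFF......... | a=[0] b=[1] c=[2]
unlink(b): bitmap=F.F......... | a=[0] c=[2]
create(b): bitmap=FFF......... | a=[0] b=[1] c=[2]
unlink(a): bitmap=.FF......... | b=[1] c=[2]
unlink(b): bitmap=..F......... | c=[2]
append(c, 3): bitmap=FFFF........ | c=[2, 0, 1, 3]

bitmap = FFFF........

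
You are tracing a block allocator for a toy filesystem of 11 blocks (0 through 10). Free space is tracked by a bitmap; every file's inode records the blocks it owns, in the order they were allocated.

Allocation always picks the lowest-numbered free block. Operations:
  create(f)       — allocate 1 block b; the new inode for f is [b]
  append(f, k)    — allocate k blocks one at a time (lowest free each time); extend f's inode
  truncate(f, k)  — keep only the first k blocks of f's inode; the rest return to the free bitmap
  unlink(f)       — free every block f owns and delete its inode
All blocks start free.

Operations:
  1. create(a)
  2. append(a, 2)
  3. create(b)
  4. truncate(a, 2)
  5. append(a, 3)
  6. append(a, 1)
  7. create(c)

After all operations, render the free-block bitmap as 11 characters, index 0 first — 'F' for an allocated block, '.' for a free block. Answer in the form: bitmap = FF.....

  1. create(a)  ⇒  F..........  {a→[0]}
  2. append(a, 2)  ⇒  FFF........  {a→[0, 1, 2]}
  3. create(b)  ⇒  FFFF.......  {a→[0, 1, 2]; b→[3]}
  4. truncate(a, 2)  ⇒  FF.F.......  {a→[0, 1]; b→[3]}
  5. append(a, 3)  ⇒  FFFFFF.....  {a→[0, 1, 2, 4, 5]; b→[3]}
  6. append(a, 1)  ⇒  FFFFFFF....  {a→[0, 1, 2, 4, 5, 6]; b→[3]}
  7. create(c)  ⇒  FFFFFFFF...  {a→[0, 1, 2, 4, 5, 6]; b→[3]; c→[7]}

bitmap = FFFFFFFF...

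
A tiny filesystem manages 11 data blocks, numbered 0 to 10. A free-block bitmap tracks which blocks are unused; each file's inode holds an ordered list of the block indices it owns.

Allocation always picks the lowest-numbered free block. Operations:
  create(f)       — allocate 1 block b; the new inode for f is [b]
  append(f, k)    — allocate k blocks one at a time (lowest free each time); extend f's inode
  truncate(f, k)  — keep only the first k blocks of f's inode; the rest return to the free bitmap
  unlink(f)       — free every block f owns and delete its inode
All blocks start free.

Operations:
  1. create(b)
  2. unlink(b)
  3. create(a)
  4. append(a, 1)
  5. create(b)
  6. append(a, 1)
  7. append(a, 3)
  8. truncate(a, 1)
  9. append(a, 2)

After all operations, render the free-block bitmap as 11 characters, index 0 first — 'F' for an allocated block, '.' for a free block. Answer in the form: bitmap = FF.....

[1] create(b) — b=0 (map F..........)
[2] unlink(b) —  (map ...........)
[3] create(a) — a=0 (map F..........)
[4] append(a, 1) — a=0,1 (map FF.........)
[5] create(b) — a=0,1 b=2 (map FFF........)
[6] append(a, 1) — a=0,1,3 b=2 (map FFFF.......)
[7] append(a, 3) — a=0,1,3,4,5,6 b=2 (map FFFFFFF....)
[8] truncate(a, 1) — a=0 b=2 (map F.F........)
[9] append(a, 2) — a=0,1,3 b=2 (map FFFF.......)

bitmap = FFFF.......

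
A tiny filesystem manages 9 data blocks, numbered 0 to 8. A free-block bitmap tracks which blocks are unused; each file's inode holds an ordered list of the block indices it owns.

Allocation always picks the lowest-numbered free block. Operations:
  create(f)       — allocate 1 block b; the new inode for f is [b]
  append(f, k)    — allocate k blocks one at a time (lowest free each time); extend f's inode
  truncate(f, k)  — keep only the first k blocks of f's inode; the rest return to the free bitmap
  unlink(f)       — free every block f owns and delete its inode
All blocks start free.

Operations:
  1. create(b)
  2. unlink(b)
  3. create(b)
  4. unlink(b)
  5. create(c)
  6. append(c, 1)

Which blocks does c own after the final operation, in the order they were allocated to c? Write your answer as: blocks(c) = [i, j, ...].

blocks(c) = [0, 1]

create(b): bitmap=F........ | b=[0]
unlink(b): bitmap=......... | 
create(b): bitmap=F........ | b=[0]
unlink(b): bitmap=......... | 
create(c): bitmap=F........ | c=[0]
append(c, 1): bitmap=FF....... | c=[0, 1]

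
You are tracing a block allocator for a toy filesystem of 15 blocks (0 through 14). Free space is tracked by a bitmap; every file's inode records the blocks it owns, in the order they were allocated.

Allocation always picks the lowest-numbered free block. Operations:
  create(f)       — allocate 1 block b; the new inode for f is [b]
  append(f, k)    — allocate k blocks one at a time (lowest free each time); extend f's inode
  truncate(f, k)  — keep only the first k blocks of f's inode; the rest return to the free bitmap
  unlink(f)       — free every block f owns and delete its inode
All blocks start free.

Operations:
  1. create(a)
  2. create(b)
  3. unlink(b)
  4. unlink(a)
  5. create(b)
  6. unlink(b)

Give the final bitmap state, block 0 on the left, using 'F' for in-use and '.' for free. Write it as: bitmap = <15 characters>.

[1] create(a) — a=0 (map F..............)
[2] create(b) — a=0 b=1 (map FF.............)
[3] unlink(b) — a=0 (map F..............)
[4] unlink(a) —  (map ...............)
[5] create(b) — b=0 (map F..............)
[6] unlink(b) —  (map ...............)

bitmap = ...............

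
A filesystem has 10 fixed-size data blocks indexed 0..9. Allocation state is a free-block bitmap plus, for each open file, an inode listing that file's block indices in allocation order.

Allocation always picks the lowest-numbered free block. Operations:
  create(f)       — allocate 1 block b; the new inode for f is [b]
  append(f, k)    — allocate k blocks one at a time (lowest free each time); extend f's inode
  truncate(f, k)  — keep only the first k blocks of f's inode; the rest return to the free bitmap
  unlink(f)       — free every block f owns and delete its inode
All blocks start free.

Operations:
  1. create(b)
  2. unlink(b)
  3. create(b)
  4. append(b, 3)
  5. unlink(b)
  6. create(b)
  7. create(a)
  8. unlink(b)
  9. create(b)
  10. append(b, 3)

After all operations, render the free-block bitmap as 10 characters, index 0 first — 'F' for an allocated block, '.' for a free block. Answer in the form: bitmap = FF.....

[1] create(b) — b=0 (map F.........)
[2] unlink(b) —  (map ..........)
[3] create(b) — b=0 (map F.........)
[4] append(b, 3) — b=0,1,2,3 (map FFFF......)
[5] unlink(b) —  (map ..........)
[6] create(b) — b=0 (map F.........)
[7] create(a) — a=1 b=0 (map FF........)
[8] unlink(b) — a=1 (map .F........)
[9] create(b) — a=1 b=0 (map FF........)
[10] append(b, 3) — a=1 b=0,2,3,4 (map FFFFF.....)

bitmap = FFFFF.....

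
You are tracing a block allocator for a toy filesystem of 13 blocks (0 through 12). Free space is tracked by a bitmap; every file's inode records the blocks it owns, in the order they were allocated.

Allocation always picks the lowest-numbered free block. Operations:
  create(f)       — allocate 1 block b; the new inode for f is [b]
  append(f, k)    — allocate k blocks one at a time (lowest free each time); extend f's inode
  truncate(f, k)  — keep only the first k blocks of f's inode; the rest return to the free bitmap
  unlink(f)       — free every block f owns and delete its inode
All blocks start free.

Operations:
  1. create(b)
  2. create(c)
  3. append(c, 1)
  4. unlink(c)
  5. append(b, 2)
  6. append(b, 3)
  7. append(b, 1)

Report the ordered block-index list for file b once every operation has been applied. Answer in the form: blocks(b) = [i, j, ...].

blocks(b) = [0, 1, 2, 3, 4, 5, 6]

after create(b) → b:[0]  free=[F............]
after create(c) → b:[0], c:[1]  free=[FF...........]
after append(c, 1) → b:[0], c:[1, 2]  free=[FFF..........]
after unlink(c) → b:[0]  free=[F............]
after append(b, 2) → b:[0, 1, 2]  free=[FFF..........]
after append(b, 3) → b:[0, 1, 2, 3, 4, 5]  free=[FFFFFF.......]
after append(b, 1) → b:[0, 1, 2, 3, 4, 5, 6]  free=[FFFFFFF......]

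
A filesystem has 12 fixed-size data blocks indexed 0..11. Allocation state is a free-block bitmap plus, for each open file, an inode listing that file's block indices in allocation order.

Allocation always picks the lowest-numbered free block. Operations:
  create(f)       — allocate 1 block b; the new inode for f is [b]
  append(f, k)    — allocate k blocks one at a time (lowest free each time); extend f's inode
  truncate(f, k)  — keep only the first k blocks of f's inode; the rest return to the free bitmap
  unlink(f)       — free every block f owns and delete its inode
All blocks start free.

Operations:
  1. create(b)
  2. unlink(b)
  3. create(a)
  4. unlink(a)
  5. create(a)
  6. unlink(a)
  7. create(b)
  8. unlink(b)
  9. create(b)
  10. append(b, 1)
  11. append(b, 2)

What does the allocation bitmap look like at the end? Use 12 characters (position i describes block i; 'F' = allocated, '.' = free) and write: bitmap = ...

bitmap = FFFF........

create(b): bitmap=F........... | b=[0]
unlink(b): bitmap=............ | 
create(a): bitmap=F........... | a=[0]
unlink(a): bitmap=............ | 
create(a): bitmap=F........... | a=[0]
unlink(a): bitmap=............ | 
create(b): bitmap=F........... | b=[0]
unlink(b): bitmap=............ | 
create(b): bitmap=F........... | b=[0]
append(b, 1): bitmap=FF.......... | b=[0, 1]
append(b, 2): bitmap=FFFF........ | b=[0, 1, 2, 3]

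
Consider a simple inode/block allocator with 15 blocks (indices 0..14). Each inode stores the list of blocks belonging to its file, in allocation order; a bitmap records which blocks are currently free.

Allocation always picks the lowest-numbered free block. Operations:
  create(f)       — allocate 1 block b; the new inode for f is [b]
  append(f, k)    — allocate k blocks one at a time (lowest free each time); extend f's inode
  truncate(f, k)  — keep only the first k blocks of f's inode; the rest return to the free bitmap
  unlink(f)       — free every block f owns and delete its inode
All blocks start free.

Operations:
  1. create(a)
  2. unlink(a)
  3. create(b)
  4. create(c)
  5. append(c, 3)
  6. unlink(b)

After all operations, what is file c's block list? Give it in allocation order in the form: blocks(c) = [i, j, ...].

blocks(c) = [1, 2, 3, 4]

create(a): bitmap=F.............. | a=[0]
unlink(a): bitmap=............... | 
create(b): bitmap=F.............. | b=[0]
create(c): bitmap=FF............. | b=[0] c=[1]
append(c, 3): bitmap=FFFFF.......... | b=[0] c=[1, 2, 3, 4]
unlink(b): bitmap=.FFFF.......... | c=[1, 2, 3, 4]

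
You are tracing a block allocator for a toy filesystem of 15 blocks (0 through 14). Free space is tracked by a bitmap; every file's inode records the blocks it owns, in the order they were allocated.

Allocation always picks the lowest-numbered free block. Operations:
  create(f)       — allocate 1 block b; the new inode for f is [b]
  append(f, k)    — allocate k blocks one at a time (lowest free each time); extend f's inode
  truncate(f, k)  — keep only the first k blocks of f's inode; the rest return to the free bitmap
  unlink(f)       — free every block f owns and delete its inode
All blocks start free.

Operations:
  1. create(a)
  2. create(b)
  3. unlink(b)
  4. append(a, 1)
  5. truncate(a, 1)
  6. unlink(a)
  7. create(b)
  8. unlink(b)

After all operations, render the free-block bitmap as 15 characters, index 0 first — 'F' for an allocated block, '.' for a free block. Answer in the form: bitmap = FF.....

after create(a) → a:[0]  free=[F..............]
after create(b) → a:[0], b:[1]  free=[FF.............]
after unlink(b) → a:[0]  free=[F..............]
after append(a, 1) → a:[0, 1]  free=[FF.............]
after truncate(a, 1) → a:[0]  free=[F..............]
after unlink(a) →   free=[...............]
after create(b) → b:[0]  free=[F..............]
after unlink(b) →   free=[...............]

bitmap = ...............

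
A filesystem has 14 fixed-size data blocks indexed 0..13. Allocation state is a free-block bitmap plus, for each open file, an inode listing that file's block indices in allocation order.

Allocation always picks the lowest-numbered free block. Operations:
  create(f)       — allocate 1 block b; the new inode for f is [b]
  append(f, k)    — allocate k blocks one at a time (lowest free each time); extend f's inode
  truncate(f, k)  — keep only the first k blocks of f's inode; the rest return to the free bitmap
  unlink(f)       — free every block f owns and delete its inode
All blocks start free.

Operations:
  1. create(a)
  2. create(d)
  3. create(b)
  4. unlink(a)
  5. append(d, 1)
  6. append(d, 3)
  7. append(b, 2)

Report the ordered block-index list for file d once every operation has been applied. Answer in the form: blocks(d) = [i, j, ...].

create(a): bitmap=F............. | a=[0]
create(d): bitmap=FF............ | a=[0] d=[1]
create(b): bitmap=FFF........... | a=[0] b=[2] d=[1]
unlink(a): bitmap=.FF........... | b=[2] d=[1]
append(d, 1): bitmap=FFF........... | b=[2] d=[1, 0]
append(d, 3): bitmap=FFFFFF........ | b=[2] d=[1, 0, 3, 4, 5]
append(b, 2): bitmap=FFFFFFFF...... | b=[2, 6, 7] d=[1, 0, 3, 4, 5]

blocks(d) = [1, 0, 3, 4, 5]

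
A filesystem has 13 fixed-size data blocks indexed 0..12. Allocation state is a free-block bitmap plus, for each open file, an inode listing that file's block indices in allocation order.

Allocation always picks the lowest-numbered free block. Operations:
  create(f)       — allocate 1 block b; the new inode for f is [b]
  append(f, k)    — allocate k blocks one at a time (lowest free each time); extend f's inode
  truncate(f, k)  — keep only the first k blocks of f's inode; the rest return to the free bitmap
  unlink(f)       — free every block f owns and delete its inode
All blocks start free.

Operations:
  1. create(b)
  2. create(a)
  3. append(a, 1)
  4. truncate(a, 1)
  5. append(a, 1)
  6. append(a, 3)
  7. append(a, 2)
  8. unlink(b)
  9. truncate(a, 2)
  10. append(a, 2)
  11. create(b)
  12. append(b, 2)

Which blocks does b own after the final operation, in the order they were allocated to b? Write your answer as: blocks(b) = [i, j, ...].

after create(b) → b:[0]  free=[F............]
after create(a) → a:[1], b:[0]  free=[FF...........]
after append(a, 1) → a:[1, 2], b:[0]  free=[FFF..........]
after truncate(a, 1) → a:[1], b:[0]  free=[FF...........]
after append(a, 1) → a:[1, 2], b:[0]  free=[FFF..........]
after append(a, 3) → a:[1, 2, 3, 4, 5], b:[0]  free=[FFFFFF.......]
after append(a, 2) → a:[1, 2, 3, 4, 5, 6, 7], b:[0]  free=[FFFFFFFF.....]
after unlink(b) → a:[1, 2, 3, 4, 5, 6, 7]  free=[.FFFFFFF.....]
after truncate(a, 2) → a:[1, 2]  free=[.FF..........]
after append(a, 2) → a:[1, 2, 0, 3]  free=[FFFF.........]
after create(b) → a:[1, 2, 0, 3], b:[4]  free=[FFFFF........]
after append(b, 2) → a:[1, 2, 0, 3], b:[4, 5, 6]  free=[FFFFFFF......]

blocks(b) = [4, 5, 6]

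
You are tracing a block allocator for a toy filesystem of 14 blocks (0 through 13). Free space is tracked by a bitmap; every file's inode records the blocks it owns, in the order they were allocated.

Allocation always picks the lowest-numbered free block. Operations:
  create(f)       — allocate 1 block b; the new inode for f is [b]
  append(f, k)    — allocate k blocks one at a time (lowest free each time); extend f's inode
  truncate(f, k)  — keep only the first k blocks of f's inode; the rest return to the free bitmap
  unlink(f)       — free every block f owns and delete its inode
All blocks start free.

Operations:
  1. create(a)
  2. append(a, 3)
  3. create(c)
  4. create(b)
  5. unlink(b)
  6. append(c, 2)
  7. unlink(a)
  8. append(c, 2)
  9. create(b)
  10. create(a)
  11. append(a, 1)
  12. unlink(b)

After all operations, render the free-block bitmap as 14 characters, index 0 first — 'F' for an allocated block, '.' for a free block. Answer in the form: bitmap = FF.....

bitmap = FF.FFFFF......

[1] create(a) — a=0 (map F.............)
[2] append(a, 3) — a=0,1,2,3 (map FFFF..........)
[3] create(c) — a=0,1,2,3 c=4 (map FFFFF.........)
[4] create(b) — a=0,1,2,3 b=5 c=4 (map FFFFFF........)
[5] unlink(b) — a=0,1,2,3 c=4 (map FFFFF.........)
[6] append(c, 2) — a=0,1,2,3 c=4,5,6 (map FFFFFFF.......)
[7] unlink(a) — c=4,5,6 (map ....FFF.......)
[8] append(c, 2) — c=4,5,6,0,1 (map FF..FFF.......)
[9] create(b) — b=2 c=4,5,6,0,1 (map FFF.FFF.......)
[10] create(a) — a=3 b=2 c=4,5,6,0,1 (map FFFFFFF.......)
[11] append(a, 1) — a=3,7 b=2 c=4,5,6,0,1 (map FFFFFFFF......)
[12] unlink(b) — a=3,7 c=4,5,6,0,1 (map FF.FFFFF......)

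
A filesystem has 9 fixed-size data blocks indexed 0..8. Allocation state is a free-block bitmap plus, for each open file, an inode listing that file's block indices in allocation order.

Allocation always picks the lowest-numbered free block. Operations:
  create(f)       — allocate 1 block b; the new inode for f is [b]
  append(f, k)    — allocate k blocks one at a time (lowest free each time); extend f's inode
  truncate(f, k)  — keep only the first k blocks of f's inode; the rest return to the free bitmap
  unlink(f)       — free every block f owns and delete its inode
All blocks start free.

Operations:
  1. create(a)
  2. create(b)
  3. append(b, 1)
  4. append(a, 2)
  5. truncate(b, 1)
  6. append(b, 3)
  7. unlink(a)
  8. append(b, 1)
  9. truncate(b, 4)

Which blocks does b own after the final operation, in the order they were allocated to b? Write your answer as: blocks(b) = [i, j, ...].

[1] create(a) — a=0 (map F........)
[2] create(b) — a=0 b=1 (map FF.......)
[3] append(b, 1) — a=0 b=1,2 (map FFF......)
[4] append(a, 2) — a=0,3,4 b=1,2 (map FFFFF....)
[5] truncate(b, 1) — a=0,3,4 b=1 (map FF.FF....)
[6] append(b, 3) — a=0,3,4 b=1,2,5,6 (map FFFFFFF..)
[7] unlink(a) — b=1,2,5,6 (map .FF..FF..)
[8] append(b, 1) — b=1,2,5,6,0 (map FFF..FF..)
[9] truncate(b, 4) — b=1,2,5,6 (map .FF..FF..)

blocks(b) = [1, 2, 5, 6]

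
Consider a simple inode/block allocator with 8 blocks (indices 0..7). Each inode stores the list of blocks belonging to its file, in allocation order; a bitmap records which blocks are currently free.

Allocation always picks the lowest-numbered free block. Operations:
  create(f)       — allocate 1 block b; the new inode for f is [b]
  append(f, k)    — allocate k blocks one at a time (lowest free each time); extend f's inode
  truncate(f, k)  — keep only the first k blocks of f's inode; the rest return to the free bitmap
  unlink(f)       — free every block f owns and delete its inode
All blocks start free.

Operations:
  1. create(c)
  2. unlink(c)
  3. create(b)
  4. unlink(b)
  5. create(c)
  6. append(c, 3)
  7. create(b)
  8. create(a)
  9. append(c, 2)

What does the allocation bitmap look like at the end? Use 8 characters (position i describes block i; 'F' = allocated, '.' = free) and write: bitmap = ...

bitmap = FFFFFFFF

after create(c) → c:[0]  free=[F.......]
after unlink(c) →   free=[........]
after create(b) → b:[0]  free=[F.......]
after unlink(b) →   free=[........]
after create(c) → c:[0]  free=[F.......]
after append(c, 3) → c:[0, 1, 2, 3]  free=[FFFF....]
after create(b) → b:[4], c:[0, 1, 2, 3]  free=[FFFFF...]
after create(a) → a:[5], b:[4], c:[0, 1, 2, 3]  free=[FFFFFF..]
after append(c, 2) → a:[5], b:[4], c:[0, 1, 2, 3, 6, 7]  free=[FFFFFFFF]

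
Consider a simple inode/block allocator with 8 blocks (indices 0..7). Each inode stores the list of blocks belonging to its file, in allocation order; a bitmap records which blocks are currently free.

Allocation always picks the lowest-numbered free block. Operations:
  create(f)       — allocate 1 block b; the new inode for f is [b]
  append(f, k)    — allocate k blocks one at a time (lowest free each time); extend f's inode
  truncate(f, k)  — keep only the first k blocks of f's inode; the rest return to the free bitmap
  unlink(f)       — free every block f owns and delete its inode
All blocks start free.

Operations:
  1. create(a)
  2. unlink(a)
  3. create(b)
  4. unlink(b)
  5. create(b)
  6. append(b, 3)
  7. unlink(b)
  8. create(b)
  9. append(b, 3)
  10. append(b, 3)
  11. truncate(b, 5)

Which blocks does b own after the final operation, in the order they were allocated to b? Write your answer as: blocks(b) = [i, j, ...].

after create(a) → a:[0]  free=[F.......]
after unlink(a) →   free=[........]
after create(b) → b:[0]  free=[F.......]
after unlink(b) →   free=[........]
after create(b) → b:[0]  free=[F.......]
after append(b, 3) → b:[0, 1, 2, 3]  free=[FFFF....]
after unlink(b) →   free=[........]
after create(b) → b:[0]  free=[F.......]
after append(b, 3) → b:[0, 1, 2, 3]  free=[FFFF....]
after append(b, 3) → b:[0, 1, 2, 3, 4, 5, 6]  free=[FFFFFFF.]
after truncate(b, 5) → b:[0, 1, 2, 3, 4]  free=[FFFFF...]

blocks(b) = [0, 1, 2, 3, 4]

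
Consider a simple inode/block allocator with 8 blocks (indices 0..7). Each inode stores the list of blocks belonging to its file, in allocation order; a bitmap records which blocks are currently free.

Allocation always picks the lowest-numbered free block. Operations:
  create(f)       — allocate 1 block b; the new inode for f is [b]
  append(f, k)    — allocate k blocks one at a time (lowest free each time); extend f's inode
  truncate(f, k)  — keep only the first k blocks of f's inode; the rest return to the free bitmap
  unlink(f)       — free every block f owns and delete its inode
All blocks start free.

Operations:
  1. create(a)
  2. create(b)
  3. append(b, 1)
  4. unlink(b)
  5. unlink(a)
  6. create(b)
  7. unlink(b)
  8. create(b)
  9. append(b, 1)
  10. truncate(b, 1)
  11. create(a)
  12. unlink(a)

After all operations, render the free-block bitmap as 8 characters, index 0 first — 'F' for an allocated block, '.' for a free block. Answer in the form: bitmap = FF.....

after create(a) → a:[0]  free=[F.......]
after create(b) → a:[0], b:[1]  free=[FF......]
after append(b, 1) → a:[0], b:[1, 2]  free=[FFF.....]
after unlink(b) → a:[0]  free=[F.......]
after unlink(a) →   free=[........]
after create(b) → b:[0]  free=[F.......]
after unlink(b) →   free=[........]
after create(b) → b:[0]  free=[F.......]
after append(b, 1) → b:[0, 1]  free=[FF......]
after truncate(b, 1) → b:[0]  free=[F.......]
after create(a) → a:[1], b:[0]  free=[FF......]
after unlink(a) → b:[0]  free=[F.......]

bitmap = F.......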